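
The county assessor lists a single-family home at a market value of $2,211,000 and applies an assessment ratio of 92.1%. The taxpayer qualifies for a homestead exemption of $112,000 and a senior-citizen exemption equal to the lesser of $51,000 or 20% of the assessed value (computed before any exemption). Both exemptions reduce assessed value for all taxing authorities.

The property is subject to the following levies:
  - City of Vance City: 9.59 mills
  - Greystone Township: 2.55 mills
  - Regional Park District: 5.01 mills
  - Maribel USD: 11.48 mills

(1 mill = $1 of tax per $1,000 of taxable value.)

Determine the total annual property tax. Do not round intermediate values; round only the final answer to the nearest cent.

Assessed value = $2,211,000 × 0.921 = $2,036,331
Senior-citizen exemption = min($51,000, 20% × $2,036,331) = min($51,000, $407,266.2) = $51,000 (dollar cap binds)
Taxable value = $2,036,331 − $112,000 − $51,000 = $1,873,331
City of Vance City: $1,873,331 × 0.00959 = $17,965.24429
Greystone Township: $1,873,331 × 0.00255 = $4,776.99405
Regional Park District: $1,873,331 × 0.00501 = $9,385.38831
Maribel USD: $1,873,331 × 0.01148 = $21,505.83988
Total = $53,633.46653

$53,633.47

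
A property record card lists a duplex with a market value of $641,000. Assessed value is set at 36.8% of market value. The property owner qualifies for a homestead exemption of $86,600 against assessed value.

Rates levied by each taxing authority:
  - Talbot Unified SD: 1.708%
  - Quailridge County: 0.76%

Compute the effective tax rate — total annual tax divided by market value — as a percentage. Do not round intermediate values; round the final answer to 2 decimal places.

0.57%

Assessed value = $641,000 × 0.368 = $235,888
Taxable value = $235,888 − $86,600 = $149,288
Talbot Unified SD: $149,288 × 0.01708 = $2,549.83904
Quailridge County: $149,288 × 0.0076 = $1,134.5888
Total tax = $3,684.42784
Effective rate = $3,684.42784 ÷ $641,000 = 0.57% of market value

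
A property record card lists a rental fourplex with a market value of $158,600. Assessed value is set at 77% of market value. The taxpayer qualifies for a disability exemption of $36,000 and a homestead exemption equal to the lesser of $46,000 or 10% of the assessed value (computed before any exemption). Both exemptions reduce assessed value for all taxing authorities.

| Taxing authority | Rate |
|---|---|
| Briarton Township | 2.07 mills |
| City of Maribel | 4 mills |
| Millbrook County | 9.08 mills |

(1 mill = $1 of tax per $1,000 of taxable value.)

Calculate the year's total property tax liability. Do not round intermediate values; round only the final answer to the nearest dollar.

$1,120

Assessed value = $158,600 × 0.77 = $122,122
Homestead exemption = min($46,000, 10% × $122,122) = min($46,000, $12,212.2) = $12,212.2 (percentage binds)
Taxable value = $122,122 − $36,000 − $12,212.2 = $73,909.8
Briarton Township: $73,909.8 × 0.00207 = $152.993286
City of Maribel: $73,909.8 × 0.004 = $295.6392
Millbrook County: $73,909.8 × 0.00908 = $671.100984
Total = $1,119.73347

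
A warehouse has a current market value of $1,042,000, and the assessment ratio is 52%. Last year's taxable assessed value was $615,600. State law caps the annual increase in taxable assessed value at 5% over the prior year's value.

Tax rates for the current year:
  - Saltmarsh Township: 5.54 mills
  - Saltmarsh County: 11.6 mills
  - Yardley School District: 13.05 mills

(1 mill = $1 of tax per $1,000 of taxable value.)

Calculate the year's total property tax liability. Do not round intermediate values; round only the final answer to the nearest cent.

$16,358.15

Uncapped assessed value = $1,042,000 × 0.52 = $541,840
Cap limit = $615,600 × 1.05 = $646,380
Taxable assessed value = min($541,840, $646,380) = $541,840 (cap does not bind)
Saltmarsh Township: $541,840 × 0.00554 = $3,001.7936
Saltmarsh County: $541,840 × 0.0116 = $6,285.344
Yardley School District: $541,840 × 0.01305 = $7,071.012
Total = $16,358.1496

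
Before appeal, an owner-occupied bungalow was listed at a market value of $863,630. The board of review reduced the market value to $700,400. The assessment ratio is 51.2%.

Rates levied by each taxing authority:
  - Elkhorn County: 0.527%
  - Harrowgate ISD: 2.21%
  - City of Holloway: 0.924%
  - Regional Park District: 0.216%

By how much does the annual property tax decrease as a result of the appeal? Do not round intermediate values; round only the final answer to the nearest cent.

$3,240.15

Old assessed value = $863,630 × 0.512 = $442,178.56
New assessed value = $700,400 × 0.512 = $358,604.8
Combined rate = 0.00527 + 0.0221 + 0.00924 + 0.00216 = 0.03877
Old tax = $442,178.56 × 0.03877 = $17,143.2627712
New tax = $358,604.8 × 0.03877 = $13,903.108096
Reduction = $17,143.2627712 − $13,903.108096 = $3,240.1546752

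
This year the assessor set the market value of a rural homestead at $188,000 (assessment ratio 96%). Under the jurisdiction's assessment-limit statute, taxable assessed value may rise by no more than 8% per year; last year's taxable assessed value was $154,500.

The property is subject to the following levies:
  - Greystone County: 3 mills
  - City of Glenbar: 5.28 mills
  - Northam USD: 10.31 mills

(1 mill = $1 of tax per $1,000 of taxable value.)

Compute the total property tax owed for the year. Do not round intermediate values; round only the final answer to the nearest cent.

$3,101.93

Uncapped assessed value = $188,000 × 0.96 = $180,480
Cap limit = $154,500 × 1.08 = $166,860
Taxable assessed value = min($180,480, $166,860) = $166,860 (cap binds)
Greystone County: $166,860 × 0.003 = $500.58
City of Glenbar: $166,860 × 0.00528 = $881.0208
Northam USD: $166,860 × 0.01031 = $1,720.3266
Total = $3,101.9274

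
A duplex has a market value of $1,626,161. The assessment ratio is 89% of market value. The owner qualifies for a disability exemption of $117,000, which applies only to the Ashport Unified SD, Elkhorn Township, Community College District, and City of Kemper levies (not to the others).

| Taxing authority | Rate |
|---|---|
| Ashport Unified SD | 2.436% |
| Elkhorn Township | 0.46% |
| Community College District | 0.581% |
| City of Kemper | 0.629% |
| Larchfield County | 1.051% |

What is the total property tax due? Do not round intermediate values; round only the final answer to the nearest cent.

$69,832.38

Assessed value = $1,626,161 × 0.89 = $1,447,283.29
Ashport Unified SD: ($1,447,283.29 − $117,000) × 0.02436 = $1,330,283.29 × 0.02436 = $32,405.7009444
Elkhorn Township: ($1,447,283.29 − $117,000) × 0.0046 = $1,330,283.29 × 0.0046 = $6,119.303134
Community College District: ($1,447,283.29 − $117,000) × 0.00581 = $1,330,283.29 × 0.00581 = $7,728.9459149
City of Kemper: ($1,447,283.29 − $117,000) × 0.00629 = $1,330,283.29 × 0.00629 = $8,367.4818941
Larchfield County: $1,447,283.29 × 0.01051 = $15,210.9473779
Total = $69,832.3792653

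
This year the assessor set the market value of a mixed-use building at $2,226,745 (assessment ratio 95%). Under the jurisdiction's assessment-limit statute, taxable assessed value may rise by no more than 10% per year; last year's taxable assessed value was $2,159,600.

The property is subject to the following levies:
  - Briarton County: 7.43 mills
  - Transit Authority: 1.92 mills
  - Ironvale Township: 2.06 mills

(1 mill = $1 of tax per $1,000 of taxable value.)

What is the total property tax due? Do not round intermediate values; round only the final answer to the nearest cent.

Uncapped assessed value = $2,226,745 × 0.95 = $2,115,407.75
Cap limit = $2,159,600 × 1.1 = $2,375,560
Taxable assessed value = min($2,115,407.75, $2,375,560) = $2,115,407.75 (cap does not bind)
Briarton County: $2,115,407.75 × 0.00743 = $15,717.4795825
Transit Authority: $2,115,407.75 × 0.00192 = $4,061.58288
Ironvale Township: $2,115,407.75 × 0.00206 = $4,357.739965
Total = $24,136.8024275

$24,136.80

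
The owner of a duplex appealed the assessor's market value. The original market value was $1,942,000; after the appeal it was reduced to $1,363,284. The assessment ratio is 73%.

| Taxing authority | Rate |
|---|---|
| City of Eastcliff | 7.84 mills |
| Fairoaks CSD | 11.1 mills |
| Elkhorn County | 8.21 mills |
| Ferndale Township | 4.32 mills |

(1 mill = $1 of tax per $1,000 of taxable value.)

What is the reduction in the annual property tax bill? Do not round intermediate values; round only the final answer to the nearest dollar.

$13,295

Old assessed value = $1,942,000 × 0.73 = $1,417,660
New assessed value = $1,363,284 × 0.73 = $995,197.32
Combined rate = 0.00784 + 0.0111 + 0.00821 + 0.00432 = 0.03147
Old tax = $1,417,660 × 0.03147 = $44,613.7602
New tax = $995,197.32 × 0.03147 = $31,318.8596604
Reduction = $44,613.7602 − $31,318.8596604 = $13,294.9005396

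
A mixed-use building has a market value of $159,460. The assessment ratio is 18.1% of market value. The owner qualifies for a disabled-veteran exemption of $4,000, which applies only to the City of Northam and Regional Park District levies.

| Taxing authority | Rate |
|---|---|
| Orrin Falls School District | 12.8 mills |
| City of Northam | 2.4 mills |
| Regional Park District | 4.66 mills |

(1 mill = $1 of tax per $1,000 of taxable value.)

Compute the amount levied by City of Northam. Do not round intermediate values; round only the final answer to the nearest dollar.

Assessed value = $159,460 × 0.181 = $28,862.26
City of Northam taxable value = $28,862.26 − $4,000 = $24,862.26
City of Northam levy = $24,862.26 × 0.0024 = $59.669424

$60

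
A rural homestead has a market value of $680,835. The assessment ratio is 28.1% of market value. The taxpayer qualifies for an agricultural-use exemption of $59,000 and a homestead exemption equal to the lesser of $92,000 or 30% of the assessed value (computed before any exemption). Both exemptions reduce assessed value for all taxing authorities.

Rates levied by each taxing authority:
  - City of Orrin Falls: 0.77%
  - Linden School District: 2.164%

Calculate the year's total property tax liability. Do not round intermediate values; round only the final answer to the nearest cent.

Assessed value = $680,835 × 0.281 = $191,314.635
Homestead exemption = min($92,000, 30% × $191,314.635) = min($92,000, $57,394.3905) = $57,394.3905 (percentage binds)
Taxable value = $191,314.635 − $59,000 − $57,394.3905 = $74,920.2445
City of Orrin Falls: $74,920.2445 × 0.0077 = $576.88588265
Linden School District: $74,920.2445 × 0.02164 = $1,621.27409098
Total = $2,198.15997363

$2,198.16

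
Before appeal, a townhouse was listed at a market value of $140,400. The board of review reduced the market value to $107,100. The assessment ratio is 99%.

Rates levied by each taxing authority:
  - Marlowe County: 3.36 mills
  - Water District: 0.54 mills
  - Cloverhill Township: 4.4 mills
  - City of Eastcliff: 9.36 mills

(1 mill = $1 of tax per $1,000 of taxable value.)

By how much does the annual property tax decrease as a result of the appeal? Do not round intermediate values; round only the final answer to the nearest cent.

Old assessed value = $140,400 × 0.99 = $138,996
New assessed value = $107,100 × 0.99 = $106,029
Combined rate = 0.00336 + 0.00054 + 0.0044 + 0.00936 = 0.01766
Old tax = $138,996 × 0.01766 = $2,454.66936
New tax = $106,029 × 0.01766 = $1,872.47214
Reduction = $2,454.66936 − $1,872.47214 = $582.19722

$582.20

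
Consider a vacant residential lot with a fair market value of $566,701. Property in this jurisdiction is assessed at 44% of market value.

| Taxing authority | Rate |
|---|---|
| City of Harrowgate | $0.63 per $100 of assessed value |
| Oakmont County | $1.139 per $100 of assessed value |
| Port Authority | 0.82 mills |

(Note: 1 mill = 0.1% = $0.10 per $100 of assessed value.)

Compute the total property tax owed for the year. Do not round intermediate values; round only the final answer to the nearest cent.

Assessed value = $566,701 × 0.44 = $249,348.44
City of Harrowgate: $249,348.44 × 0.0063 = $1,570.895172
Oakmont County: $249,348.44 × 0.01139 = $2,840.0787316
Port Authority: $249,348.44 × 0.00082 = $204.4657208
Total = $4,615.4396244

$4,615.44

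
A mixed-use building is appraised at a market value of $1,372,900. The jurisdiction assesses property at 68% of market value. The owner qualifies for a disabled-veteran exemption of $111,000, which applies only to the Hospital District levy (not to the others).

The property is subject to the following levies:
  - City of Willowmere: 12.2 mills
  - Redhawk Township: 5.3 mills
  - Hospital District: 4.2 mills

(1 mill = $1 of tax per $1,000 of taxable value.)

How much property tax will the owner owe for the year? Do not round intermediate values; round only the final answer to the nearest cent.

Assessed value = $1,372,900 × 0.68 = $933,572
City of Willowmere: $933,572 × 0.0122 = $11,389.5784
Redhawk Township: $933,572 × 0.0053 = $4,947.9316
Hospital District: ($933,572 − $111,000) × 0.0042 = $822,572 × 0.0042 = $3,454.8024
Total = $19,792.3124

$19,792.31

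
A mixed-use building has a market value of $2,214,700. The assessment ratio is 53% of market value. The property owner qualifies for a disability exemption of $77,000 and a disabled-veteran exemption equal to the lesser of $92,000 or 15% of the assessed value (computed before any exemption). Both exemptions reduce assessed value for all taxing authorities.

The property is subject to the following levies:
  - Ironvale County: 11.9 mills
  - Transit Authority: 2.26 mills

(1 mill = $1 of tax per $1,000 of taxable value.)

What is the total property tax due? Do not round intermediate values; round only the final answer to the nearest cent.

$14,227.84

Assessed value = $2,214,700 × 0.53 = $1,173,791
Disabled-veteran exemption = min($92,000, 15% × $1,173,791) = min($92,000, $176,068.65) = $92,000 (dollar cap binds)
Taxable value = $1,173,791 − $77,000 − $92,000 = $1,004,791
Ironvale County: $1,004,791 × 0.0119 = $11,957.0129
Transit Authority: $1,004,791 × 0.00226 = $2,270.82766
Total = $14,227.84056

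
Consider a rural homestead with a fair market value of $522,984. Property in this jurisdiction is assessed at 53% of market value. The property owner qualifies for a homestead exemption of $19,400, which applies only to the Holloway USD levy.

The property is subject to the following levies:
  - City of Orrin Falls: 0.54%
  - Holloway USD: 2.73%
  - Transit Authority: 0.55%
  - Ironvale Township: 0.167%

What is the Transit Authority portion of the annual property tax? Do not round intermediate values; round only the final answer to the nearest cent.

Assessed value = $522,984 × 0.53 = $277,181.52
Transit Authority taxable value = $277,181.52 (exemption does not apply)
Transit Authority levy = $277,181.52 × 0.0055 = $1,524.49836

$1,524.50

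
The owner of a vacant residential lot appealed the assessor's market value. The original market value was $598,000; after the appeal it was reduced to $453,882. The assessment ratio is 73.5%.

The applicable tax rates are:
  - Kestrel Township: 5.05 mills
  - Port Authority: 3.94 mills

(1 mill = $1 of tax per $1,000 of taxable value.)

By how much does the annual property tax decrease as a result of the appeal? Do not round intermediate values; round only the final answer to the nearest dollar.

Old assessed value = $598,000 × 0.735 = $439,530
New assessed value = $453,882 × 0.735 = $333,603.27
Combined rate = 0.00505 + 0.00394 = 0.00899
Old tax = $439,530 × 0.00899 = $3,951.3747
New tax = $333,603.27 × 0.00899 = $2,999.0933973
Reduction = $3,951.3747 − $2,999.0933973 = $952.2813027

$952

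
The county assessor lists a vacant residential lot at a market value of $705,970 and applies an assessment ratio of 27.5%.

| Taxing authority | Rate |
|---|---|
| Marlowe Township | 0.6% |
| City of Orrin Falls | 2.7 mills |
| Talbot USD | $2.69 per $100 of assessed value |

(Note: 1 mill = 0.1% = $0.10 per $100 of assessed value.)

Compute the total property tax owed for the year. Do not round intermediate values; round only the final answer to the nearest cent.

Assessed value = $705,970 × 0.275 = $194,141.75
Marlowe Township: $194,141.75 × 0.006 = $1,164.8505
City of Orrin Falls: $194,141.75 × 0.0027 = $524.182725
Talbot USD: $194,141.75 × 0.0269 = $5,222.413075
Total = $6,911.4463

$6,911.45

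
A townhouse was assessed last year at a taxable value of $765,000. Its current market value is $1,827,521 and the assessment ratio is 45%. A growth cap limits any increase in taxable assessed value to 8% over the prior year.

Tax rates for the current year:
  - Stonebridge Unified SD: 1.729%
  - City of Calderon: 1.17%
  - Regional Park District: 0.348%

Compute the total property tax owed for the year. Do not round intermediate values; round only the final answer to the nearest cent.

$26,702.82

Uncapped assessed value = $1,827,521 × 0.45 = $822,384.45
Cap limit = $765,000 × 1.08 = $826,200
Taxable assessed value = min($822,384.45, $826,200) = $822,384.45 (cap does not bind)
Stonebridge Unified SD: $822,384.45 × 0.01729 = $14,219.0271405
City of Calderon: $822,384.45 × 0.0117 = $9,621.898065
Regional Park District: $822,384.45 × 0.00348 = $2,861.897886
Total = $26,702.8230915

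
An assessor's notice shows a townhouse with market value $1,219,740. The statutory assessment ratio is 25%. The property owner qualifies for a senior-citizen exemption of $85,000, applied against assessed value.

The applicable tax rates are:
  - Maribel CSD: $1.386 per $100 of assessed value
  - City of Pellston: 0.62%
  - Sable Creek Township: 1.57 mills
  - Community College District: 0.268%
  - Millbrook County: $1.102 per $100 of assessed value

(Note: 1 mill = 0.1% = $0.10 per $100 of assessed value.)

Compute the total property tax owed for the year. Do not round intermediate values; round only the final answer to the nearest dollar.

$7,770

Assessed value = $1,219,740 × 0.25 = $304,935
Taxable value = $304,935 − $85,000 = $219,935
Maribel CSD: $219,935 × 0.01386 = $3,048.2991
City of Pellston: $219,935 × 0.0062 = $1,363.597
Sable Creek Township: $219,935 × 0.00157 = $345.29795
Community College District: $219,935 × 0.00268 = $589.4258
Millbrook County: $219,935 × 0.01102 = $2,423.6837
Total = $7,770.30355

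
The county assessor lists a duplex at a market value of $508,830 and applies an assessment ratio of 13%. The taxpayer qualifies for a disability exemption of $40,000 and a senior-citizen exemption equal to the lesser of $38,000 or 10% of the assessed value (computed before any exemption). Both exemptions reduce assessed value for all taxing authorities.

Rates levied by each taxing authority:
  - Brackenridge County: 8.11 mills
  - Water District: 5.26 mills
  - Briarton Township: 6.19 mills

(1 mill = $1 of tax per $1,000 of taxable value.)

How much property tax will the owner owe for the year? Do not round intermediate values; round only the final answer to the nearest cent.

Assessed value = $508,830 × 0.13 = $66,147.9
Senior-citizen exemption = min($38,000, 10% × $66,147.9) = min($38,000, $6,614.79) = $6,614.79 (percentage binds)
Taxable value = $66,147.9 − $40,000 − $6,614.79 = $19,533.11
Brackenridge County: $19,533.11 × 0.00811 = $158.4135221
Water District: $19,533.11 × 0.00526 = $102.7441586
Briarton Township: $19,533.11 × 0.00619 = $120.9099509
Total = $382.0676316

$382.07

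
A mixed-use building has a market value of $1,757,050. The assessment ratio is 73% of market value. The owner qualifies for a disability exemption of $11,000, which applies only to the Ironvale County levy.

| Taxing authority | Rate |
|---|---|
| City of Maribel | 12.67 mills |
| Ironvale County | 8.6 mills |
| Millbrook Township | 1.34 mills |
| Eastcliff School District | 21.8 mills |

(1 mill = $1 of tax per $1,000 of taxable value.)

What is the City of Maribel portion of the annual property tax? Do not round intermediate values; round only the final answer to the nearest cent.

$16,251.13

Assessed value = $1,757,050 × 0.73 = $1,282,646.5
City of Maribel taxable value = $1,282,646.5 (exemption does not apply)
City of Maribel levy = $1,282,646.5 × 0.01267 = $16,251.131155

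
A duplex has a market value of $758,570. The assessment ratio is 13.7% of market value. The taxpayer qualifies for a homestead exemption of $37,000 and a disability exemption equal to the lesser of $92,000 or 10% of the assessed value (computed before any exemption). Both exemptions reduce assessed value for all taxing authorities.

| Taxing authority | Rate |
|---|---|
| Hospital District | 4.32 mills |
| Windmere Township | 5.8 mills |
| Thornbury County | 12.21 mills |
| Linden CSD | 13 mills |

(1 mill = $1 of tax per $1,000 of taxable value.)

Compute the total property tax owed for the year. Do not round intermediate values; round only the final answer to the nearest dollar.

Assessed value = $758,570 × 0.137 = $103,924.09
Disability exemption = min($92,000, 10% × $103,924.09) = min($92,000, $10,392.409) = $10,392.409 (percentage binds)
Taxable value = $103,924.09 − $37,000 − $10,392.409 = $56,531.681
Hospital District: $56,531.681 × 0.00432 = $244.21686192
Windmere Township: $56,531.681 × 0.0058 = $327.8837498
Thornbury County: $56,531.681 × 0.01221 = $690.25182501
Linden CSD: $56,531.681 × 0.013 = $734.911853
Total = $1,997.26428973

$1,997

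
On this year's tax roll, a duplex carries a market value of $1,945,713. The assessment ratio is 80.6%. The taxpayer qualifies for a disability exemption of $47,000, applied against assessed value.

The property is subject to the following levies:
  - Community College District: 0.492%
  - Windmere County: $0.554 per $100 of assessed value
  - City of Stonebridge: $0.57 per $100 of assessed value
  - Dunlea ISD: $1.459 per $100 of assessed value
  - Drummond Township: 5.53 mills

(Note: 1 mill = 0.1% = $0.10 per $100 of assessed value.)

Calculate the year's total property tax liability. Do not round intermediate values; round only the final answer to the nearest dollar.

Assessed value = $1,945,713 × 0.806 = $1,568,244.678
Taxable value = $1,568,244.678 − $47,000 = $1,521,244.678
Community College District: $1,521,244.678 × 0.00492 = $7,484.52381576
Windmere County: $1,521,244.678 × 0.00554 = $8,427.69551612
City of Stonebridge: $1,521,244.678 × 0.0057 = $8,671.0946646
Dunlea ISD: $1,521,244.678 × 0.01459 = $22,194.95985202
Drummond Township: $1,521,244.678 × 0.00553 = $8,412.48306934
Total = $55,190.75691784

$55,191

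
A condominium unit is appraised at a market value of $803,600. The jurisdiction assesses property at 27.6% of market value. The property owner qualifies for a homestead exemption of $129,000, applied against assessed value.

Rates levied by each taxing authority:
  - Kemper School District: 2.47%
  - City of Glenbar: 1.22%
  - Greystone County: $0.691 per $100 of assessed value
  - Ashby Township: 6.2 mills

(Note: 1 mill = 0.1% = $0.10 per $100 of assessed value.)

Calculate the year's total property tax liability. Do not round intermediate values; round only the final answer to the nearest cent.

$4,640.61

Assessed value = $803,600 × 0.276 = $221,793.6
Taxable value = $221,793.6 − $129,000 = $92,793.6
Kemper School District: $92,793.6 × 0.0247 = $2,292.00192
City of Glenbar: $92,793.6 × 0.0122 = $1,132.08192
Greystone County: $92,793.6 × 0.00691 = $641.203776
Ashby Township: $92,793.6 × 0.0062 = $575.32032
Total = $4,640.607936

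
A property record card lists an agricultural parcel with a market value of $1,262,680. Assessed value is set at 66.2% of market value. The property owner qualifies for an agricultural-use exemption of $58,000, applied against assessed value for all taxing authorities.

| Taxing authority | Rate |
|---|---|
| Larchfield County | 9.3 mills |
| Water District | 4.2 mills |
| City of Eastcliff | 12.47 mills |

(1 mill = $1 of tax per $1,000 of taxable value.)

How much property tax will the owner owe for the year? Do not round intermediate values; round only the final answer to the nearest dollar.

$20,202

Assessed value = $1,262,680 × 0.662 = $835,894.16
Taxable value = $835,894.16 − $58,000 = $777,894.16
Larchfield County: $777,894.16 × 0.0093 = $7,234.415688
Water District: $777,894.16 × 0.0042 = $3,267.155472
City of Eastcliff: $777,894.16 × 0.01247 = $9,700.3401752
Total = $7,234.415688 + $3,267.155472 + $9,700.3401752 = $20,201.9113352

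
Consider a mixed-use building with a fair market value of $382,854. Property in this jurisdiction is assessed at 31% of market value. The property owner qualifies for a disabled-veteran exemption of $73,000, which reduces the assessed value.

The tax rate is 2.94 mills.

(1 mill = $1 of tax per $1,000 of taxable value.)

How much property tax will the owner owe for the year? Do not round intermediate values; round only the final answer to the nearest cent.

Assessed value = $382,854 × 0.31 = $118,684.74
Taxable value = $118,684.74 − $73,000 = $45,684.74
Tax = $45,684.74 × 0.00294 = $134.3131356

$134.31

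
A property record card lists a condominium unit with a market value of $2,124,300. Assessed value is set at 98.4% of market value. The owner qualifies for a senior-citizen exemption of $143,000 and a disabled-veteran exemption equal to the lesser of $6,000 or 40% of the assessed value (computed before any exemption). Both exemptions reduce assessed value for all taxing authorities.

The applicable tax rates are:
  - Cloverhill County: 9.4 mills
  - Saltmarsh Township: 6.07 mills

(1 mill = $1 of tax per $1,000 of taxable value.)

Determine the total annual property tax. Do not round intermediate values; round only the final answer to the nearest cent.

Assessed value = $2,124,300 × 0.984 = $2,090,311.2
Disabled-veteran exemption = min($6,000, 40% × $2,090,311.2) = min($6,000, $836,124.48) = $6,000 (dollar cap binds)
Taxable value = $2,090,311.2 − $143,000 − $6,000 = $1,941,311.2
Cloverhill County: $1,941,311.2 × 0.0094 = $18,248.32528
Saltmarsh Township: $1,941,311.2 × 0.00607 = $11,783.758984
Total = $30,032.084264

$30,032.08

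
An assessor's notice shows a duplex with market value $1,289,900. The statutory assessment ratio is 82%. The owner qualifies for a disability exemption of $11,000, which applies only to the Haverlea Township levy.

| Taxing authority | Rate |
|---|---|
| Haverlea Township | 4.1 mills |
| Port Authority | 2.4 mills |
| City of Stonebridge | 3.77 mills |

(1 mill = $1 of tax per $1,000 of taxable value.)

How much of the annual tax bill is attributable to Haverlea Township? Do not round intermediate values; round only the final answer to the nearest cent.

Assessed value = $1,289,900 × 0.82 = $1,057,718
Haverlea Township taxable value = $1,057,718 − $11,000 = $1,046,718
Haverlea Township levy = $1,046,718 × 0.0041 = $4,291.5438

$4,291.54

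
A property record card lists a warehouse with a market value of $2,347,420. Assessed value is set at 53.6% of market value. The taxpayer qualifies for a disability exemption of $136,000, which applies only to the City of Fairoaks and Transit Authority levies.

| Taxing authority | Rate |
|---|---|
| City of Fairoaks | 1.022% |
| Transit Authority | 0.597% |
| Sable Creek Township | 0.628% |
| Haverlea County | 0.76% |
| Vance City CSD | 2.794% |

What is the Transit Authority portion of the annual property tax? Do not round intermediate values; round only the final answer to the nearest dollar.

$6,700

Assessed value = $2,347,420 × 0.536 = $1,258,217.12
Transit Authority taxable value = $1,258,217.12 − $136,000 = $1,122,217.12
Transit Authority levy = $1,122,217.12 × 0.00597 = $6,699.6362064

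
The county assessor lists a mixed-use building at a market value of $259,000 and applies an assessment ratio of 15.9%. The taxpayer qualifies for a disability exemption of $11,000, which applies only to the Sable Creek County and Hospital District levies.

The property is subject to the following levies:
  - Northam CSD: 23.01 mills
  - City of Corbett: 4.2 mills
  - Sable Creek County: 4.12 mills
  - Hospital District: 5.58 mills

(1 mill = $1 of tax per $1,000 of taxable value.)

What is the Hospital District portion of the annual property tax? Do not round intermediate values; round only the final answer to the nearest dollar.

Assessed value = $259,000 × 0.159 = $41,181
Hospital District taxable value = $41,181 − $11,000 = $30,181
Hospital District levy = $30,181 × 0.00558 = $168.40998

$168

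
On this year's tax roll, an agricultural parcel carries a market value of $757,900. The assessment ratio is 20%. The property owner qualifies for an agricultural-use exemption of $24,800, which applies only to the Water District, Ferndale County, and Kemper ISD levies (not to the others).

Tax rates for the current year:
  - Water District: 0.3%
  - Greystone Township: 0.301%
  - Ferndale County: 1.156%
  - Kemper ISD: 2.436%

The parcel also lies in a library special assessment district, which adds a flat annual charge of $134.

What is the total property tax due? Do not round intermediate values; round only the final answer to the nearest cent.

$5,524.53

Assessed value = $757,900 × 0.2 = $151,580
Water District: ($151,580 − $24,800) × 0.003 = $126,780 × 0.003 = $380.34
Greystone Township: $151,580 × 0.00301 = $456.2558
Ferndale County: ($151,580 − $24,800) × 0.01156 = $126,780 × 0.01156 = $1,465.5768
Kemper ISD: ($151,580 − $24,800) × 0.02436 = $126,780 × 0.02436 = $3,088.3608
Levies subtotal = $5,390.5334
Total = $5,390.5334 + $134 = $5,524.5334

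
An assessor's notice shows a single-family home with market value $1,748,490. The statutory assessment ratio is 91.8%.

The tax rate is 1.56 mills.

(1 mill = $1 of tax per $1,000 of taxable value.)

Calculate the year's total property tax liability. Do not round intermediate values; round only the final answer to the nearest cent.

Assessed value = $1,748,490 × 0.918 = $1,605,113.82
Tax = $1,605,113.82 × 0.00156 = $2,503.9775592

$2,503.98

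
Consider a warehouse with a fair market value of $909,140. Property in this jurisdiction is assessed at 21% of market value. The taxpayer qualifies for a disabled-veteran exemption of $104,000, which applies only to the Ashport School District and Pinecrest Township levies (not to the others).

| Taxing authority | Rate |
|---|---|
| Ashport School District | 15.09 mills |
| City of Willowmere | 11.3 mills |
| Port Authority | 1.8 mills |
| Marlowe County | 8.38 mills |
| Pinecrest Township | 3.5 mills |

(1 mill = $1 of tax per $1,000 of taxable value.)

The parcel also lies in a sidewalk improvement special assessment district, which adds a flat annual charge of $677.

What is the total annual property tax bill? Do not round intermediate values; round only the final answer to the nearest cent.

$6,393.78

Assessed value = $909,140 × 0.21 = $190,919.4
Ashport School District: ($190,919.4 − $104,000) × 0.01509 = $86,919.4 × 0.01509 = $1,311.613746
City of Willowmere: $190,919.4 × 0.0113 = $2,157.38922
Port Authority: $190,919.4 × 0.0018 = $343.65492
Marlowe County: $190,919.4 × 0.00838 = $1,599.904572
Pinecrest Township: ($190,919.4 − $104,000) × 0.0035 = $86,919.4 × 0.0035 = $304.2179
Levies subtotal = $5,716.780358
Total = $5,716.780358 + $677 = $6,393.780358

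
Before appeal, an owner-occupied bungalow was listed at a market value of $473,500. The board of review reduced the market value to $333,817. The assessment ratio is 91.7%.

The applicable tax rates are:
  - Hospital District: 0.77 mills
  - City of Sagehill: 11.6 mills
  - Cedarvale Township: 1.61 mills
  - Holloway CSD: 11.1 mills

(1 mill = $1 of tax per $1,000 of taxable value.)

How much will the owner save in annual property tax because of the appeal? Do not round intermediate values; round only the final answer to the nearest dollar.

$3,212

Old assessed value = $473,500 × 0.917 = $434,199.5
New assessed value = $333,817 × 0.917 = $306,110.189
Combined rate = 0.00077 + 0.0116 + 0.00161 + 0.0111 = 0.02508
Old tax = $434,199.5 × 0.02508 = $10,889.72346
New tax = $306,110.189 × 0.02508 = $7,677.24354012
Reduction = $10,889.72346 − $7,677.24354012 = $3,212.47991988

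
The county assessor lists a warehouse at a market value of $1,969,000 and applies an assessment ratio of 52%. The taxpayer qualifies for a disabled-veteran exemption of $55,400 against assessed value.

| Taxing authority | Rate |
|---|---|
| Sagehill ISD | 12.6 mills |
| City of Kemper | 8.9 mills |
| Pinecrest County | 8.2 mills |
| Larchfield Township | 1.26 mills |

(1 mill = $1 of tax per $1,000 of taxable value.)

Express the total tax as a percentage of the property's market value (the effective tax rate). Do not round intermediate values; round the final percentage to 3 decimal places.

Assessed value = $1,969,000 × 0.52 = $1,023,880
Taxable value = $1,023,880 − $55,400 = $968,480
Sagehill ISD: $968,480 × 0.0126 = $12,202.848
City of Kemper: $968,480 × 0.0089 = $8,619.472
Pinecrest County: $968,480 × 0.0082 = $7,941.536
Larchfield Township: $968,480 × 0.00126 = $1,220.2848
Total tax = $29,984.1408
Effective rate = $29,984.1408 ÷ $1,969,000 = 1.523% of market value

1.523%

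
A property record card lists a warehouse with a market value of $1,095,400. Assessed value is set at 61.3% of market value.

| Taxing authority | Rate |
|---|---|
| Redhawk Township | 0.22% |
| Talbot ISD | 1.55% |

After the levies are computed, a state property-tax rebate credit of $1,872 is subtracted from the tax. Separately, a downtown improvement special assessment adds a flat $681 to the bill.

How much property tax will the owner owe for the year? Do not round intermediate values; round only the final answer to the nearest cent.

$10,694.20

Assessed value = $1,095,400 × 0.613 = $671,480.2
Redhawk Township: $671,480.2 × 0.0022 = $1,477.25644
Talbot ISD: $671,480.2 × 0.0155 = $10,407.9431
Levies subtotal = $11,885.19954
After credit = $11,885.19954 − $1,872 = $10,013.19954
Total = $10,013.19954 + $681 = $10,694.19954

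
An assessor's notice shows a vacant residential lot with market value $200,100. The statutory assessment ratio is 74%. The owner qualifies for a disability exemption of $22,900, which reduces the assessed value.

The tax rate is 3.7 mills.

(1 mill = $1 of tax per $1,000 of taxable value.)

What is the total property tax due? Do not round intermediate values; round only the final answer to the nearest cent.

$463.14

Assessed value = $200,100 × 0.74 = $148,074
Taxable value = $148,074 − $22,900 = $125,174
Tax = $125,174 × 0.0037 = $463.1438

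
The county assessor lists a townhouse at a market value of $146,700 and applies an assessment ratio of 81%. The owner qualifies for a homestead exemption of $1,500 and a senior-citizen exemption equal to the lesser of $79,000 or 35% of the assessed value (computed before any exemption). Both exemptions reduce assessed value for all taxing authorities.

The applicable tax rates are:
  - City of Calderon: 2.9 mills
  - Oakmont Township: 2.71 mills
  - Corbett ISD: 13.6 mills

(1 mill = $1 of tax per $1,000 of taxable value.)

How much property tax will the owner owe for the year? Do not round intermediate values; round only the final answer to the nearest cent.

Assessed value = $146,700 × 0.81 = $118,827
Senior-citizen exemption = min($79,000, 35% × $118,827) = min($79,000, $41,589.45) = $41,589.45 (percentage binds)
Taxable value = $118,827 − $1,500 − $41,589.45 = $75,737.55
City of Calderon: $75,737.55 × 0.0029 = $219.638895
Oakmont Township: $75,737.55 × 0.00271 = $205.2487605
Corbett ISD: $75,737.55 × 0.0136 = $1,030.03068
Total = $1,454.9183355

$1,454.92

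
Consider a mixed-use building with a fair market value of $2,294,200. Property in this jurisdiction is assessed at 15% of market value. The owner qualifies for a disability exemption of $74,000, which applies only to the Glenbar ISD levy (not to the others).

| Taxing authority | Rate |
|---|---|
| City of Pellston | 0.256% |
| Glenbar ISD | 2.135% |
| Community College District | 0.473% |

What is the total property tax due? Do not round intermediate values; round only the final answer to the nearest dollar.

Assessed value = $2,294,200 × 0.15 = $344,130
City of Pellston: $344,130 × 0.00256 = $880.9728
Glenbar ISD: ($344,130 − $74,000) × 0.02135 = $270,130 × 0.02135 = $5,767.2755
Community College District: $344,130 × 0.00473 = $1,627.7349
Total = $8,275.9832

$8,276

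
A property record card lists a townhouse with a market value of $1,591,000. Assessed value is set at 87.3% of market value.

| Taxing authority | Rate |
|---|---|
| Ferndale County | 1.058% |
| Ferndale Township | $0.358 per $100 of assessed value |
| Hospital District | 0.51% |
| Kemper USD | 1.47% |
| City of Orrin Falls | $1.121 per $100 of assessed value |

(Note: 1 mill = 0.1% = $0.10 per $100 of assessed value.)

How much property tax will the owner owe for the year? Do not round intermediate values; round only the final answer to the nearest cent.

$62,738.56

Assessed value = $1,591,000 × 0.873 = $1,388,943
Ferndale County: $1,388,943 × 0.01058 = $14,695.01694
Ferndale Township: $1,388,943 × 0.00358 = $4,972.41594
Hospital District: $1,388,943 × 0.0051 = $7,083.6093
Kemper USD: $1,388,943 × 0.0147 = $20,417.4621
City of Orrin Falls: $1,388,943 × 0.01121 = $15,570.05103
Total = $62,738.55531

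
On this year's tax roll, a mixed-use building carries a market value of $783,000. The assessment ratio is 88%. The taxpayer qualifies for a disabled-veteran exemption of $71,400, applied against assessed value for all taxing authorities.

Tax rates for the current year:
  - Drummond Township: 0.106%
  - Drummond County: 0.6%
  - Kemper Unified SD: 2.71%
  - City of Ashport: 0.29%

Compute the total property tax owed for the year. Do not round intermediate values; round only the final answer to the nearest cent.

Assessed value = $783,000 × 0.88 = $689,040
Taxable value = $689,040 − $71,400 = $617,640
Drummond Township: $617,640 × 0.00106 = $654.6984
Drummond County: $617,640 × 0.006 = $3,705.84
Kemper Unified SD: $617,640 × 0.0271 = $16,738.044
City of Ashport: $617,640 × 0.0029 = $1,791.156
Total = $654.6984 + $3,705.84 + $16,738.044 + $1,791.156 = $22,889.7384

$22,889.74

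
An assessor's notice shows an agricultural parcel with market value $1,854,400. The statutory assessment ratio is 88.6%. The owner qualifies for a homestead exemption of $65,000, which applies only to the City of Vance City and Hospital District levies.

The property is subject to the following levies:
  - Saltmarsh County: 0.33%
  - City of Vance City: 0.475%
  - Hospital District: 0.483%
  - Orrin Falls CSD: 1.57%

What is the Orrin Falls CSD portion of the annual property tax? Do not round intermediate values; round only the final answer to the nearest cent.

$25,795.07

Assessed value = $1,854,400 × 0.886 = $1,642,998.4
Orrin Falls CSD taxable value = $1,642,998.4 (exemption does not apply)
Orrin Falls CSD levy = $1,642,998.4 × 0.0157 = $25,795.07488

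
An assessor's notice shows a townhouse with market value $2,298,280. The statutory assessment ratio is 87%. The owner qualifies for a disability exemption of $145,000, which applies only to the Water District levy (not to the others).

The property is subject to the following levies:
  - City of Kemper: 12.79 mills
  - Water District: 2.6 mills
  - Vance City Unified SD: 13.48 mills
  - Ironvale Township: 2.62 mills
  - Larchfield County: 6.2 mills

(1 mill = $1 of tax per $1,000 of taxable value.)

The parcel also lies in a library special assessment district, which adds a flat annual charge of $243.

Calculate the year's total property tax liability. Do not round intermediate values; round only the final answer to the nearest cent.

Assessed value = $2,298,280 × 0.87 = $1,999,503.6
City of Kemper: $1,999,503.6 × 0.01279 = $25,573.651044
Water District: ($1,999,503.6 − $145,000) × 0.0026 = $1,854,503.6 × 0.0026 = $4,821.70936
Vance City Unified SD: $1,999,503.6 × 0.01348 = $26,953.308528
Ironvale Township: $1,999,503.6 × 0.00262 = $5,238.699432
Larchfield County: $1,999,503.6 × 0.0062 = $12,396.92232
Levies subtotal = $74,984.290684
Total = $74,984.290684 + $243 = $75,227.290684

$75,227.29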